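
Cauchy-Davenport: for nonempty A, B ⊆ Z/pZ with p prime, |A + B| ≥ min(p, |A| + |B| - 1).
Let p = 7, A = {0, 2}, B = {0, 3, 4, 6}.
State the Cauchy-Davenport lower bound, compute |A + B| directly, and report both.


Cauchy-Davenport: |A + B| ≥ min(p, |A| + |B| - 1) for A, B nonempty in Z/pZ.
|A| = 2, |B| = 4, p = 7.
CD lower bound = min(7, 2 + 4 - 1) = min(7, 5) = 5.
Compute A + B mod 7 directly:
a = 0: 0+0=0, 0+3=3, 0+4=4, 0+6=6
a = 2: 2+0=2, 2+3=5, 2+4=6, 2+6=1
A + B = {0, 1, 2, 3, 4, 5, 6}, so |A + B| = 7.
Verify: 7 ≥ 5? Yes ✓.

CD lower bound = 5, actual |A + B| = 7.


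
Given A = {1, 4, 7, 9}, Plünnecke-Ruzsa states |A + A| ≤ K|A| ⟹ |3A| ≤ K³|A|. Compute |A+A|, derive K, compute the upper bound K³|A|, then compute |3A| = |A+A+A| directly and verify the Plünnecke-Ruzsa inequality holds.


|A| = 4.
Step 1: Compute A + A by enumerating all 16 pairs.
A + A = {2, 5, 8, 10, 11, 13, 14, 16, 18}, so |A + A| = 9.
Step 2: Doubling constant K = |A + A|/|A| = 9/4 = 9/4 ≈ 2.2500.
Step 3: Plünnecke-Ruzsa gives |3A| ≤ K³·|A| = (2.2500)³ · 4 ≈ 45.5625.
Step 4: Compute 3A = A + A + A directly by enumerating all triples (a,b,c) ∈ A³; |3A| = 16.
Step 5: Check 16 ≤ 45.5625? Yes ✓.

K = 9/4, Plünnecke-Ruzsa bound K³|A| ≈ 45.5625, |3A| = 16, inequality holds.


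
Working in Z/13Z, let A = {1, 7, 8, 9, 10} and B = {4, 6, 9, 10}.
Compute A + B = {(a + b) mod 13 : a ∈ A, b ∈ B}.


Work in Z/13Z: reduce every sum a + b modulo 13.
Enumerate all 20 pairs:
a = 1: 1+4=5, 1+6=7, 1+9=10, 1+10=11
a = 7: 7+4=11, 7+6=0, 7+9=3, 7+10=4
a = 8: 8+4=12, 8+6=1, 8+9=4, 8+10=5
a = 9: 9+4=0, 9+6=2, 9+9=5, 9+10=6
a = 10: 10+4=1, 10+6=3, 10+9=6, 10+10=7
Distinct residues collected: {0, 1, 2, 3, 4, 5, 6, 7, 10, 11, 12}
|A + B| = 11 (out of 13 total residues).

A + B = {0, 1, 2, 3, 4, 5, 6, 7, 10, 11, 12}


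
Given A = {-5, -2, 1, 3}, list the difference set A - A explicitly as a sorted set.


A - A = {a - a' : a, a' ∈ A}.
Compute a - a' for each ordered pair (a, a'):
a = -5: -5--5=0, -5--2=-3, -5-1=-6, -5-3=-8
a = -2: -2--5=3, -2--2=0, -2-1=-3, -2-3=-5
a = 1: 1--5=6, 1--2=3, 1-1=0, 1-3=-2
a = 3: 3--5=8, 3--2=5, 3-1=2, 3-3=0
Collecting distinct values (and noting 0 appears from a-a):
A - A = {-8, -6, -5, -3, -2, 0, 2, 3, 5, 6, 8}
|A - A| = 11

A - A = {-8, -6, -5, -3, -2, 0, 2, 3, 5, 6, 8}


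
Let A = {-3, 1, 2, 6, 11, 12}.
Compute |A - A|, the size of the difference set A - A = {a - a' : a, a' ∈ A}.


A - A = {a - a' : a, a' ∈ A}; |A| = 6.
Bounds: 2|A|-1 ≤ |A - A| ≤ |A|² - |A| + 1, i.e. 11 ≤ |A - A| ≤ 31.
Note: 0 ∈ A - A always (from a - a). The set is symmetric: if d ∈ A - A then -d ∈ A - A.
Enumerate nonzero differences d = a - a' with a > a' (then include -d):
Positive differences: {1, 4, 5, 6, 9, 10, 11, 14, 15}
Full difference set: {0} ∪ (positive diffs) ∪ (negative diffs).
|A - A| = 1 + 2·9 = 19 (matches direct enumeration: 19).

|A - A| = 19


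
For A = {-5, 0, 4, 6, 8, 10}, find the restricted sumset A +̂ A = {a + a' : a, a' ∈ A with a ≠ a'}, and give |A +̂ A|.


Restricted sumset: A +̂ A = {a + a' : a ∈ A, a' ∈ A, a ≠ a'}.
Equivalently, take A + A and drop any sum 2a that is achievable ONLY as a + a for a ∈ A (i.e. sums representable only with equal summands).
Enumerate pairs (a, a') with a < a' (symmetric, so each unordered pair gives one sum; this covers all a ≠ a'):
  -5 + 0 = -5
  -5 + 4 = -1
  -5 + 6 = 1
  -5 + 8 = 3
  -5 + 10 = 5
  0 + 4 = 4
  0 + 6 = 6
  0 + 8 = 8
  0 + 10 = 10
  4 + 6 = 10
  4 + 8 = 12
  4 + 10 = 14
  6 + 8 = 14
  6 + 10 = 16
  8 + 10 = 18
Collected distinct sums: {-5, -1, 1, 3, 4, 5, 6, 8, 10, 12, 14, 16, 18}
|A +̂ A| = 13
(Reference bound: |A +̂ A| ≥ 2|A| - 3 for |A| ≥ 2, with |A| = 6 giving ≥ 9.)

|A +̂ A| = 13


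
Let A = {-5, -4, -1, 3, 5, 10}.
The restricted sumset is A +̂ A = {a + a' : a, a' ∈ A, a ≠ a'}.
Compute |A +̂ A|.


Restricted sumset: A +̂ A = {a + a' : a ∈ A, a' ∈ A, a ≠ a'}.
Equivalently, take A + A and drop any sum 2a that is achievable ONLY as a + a for a ∈ A (i.e. sums representable only with equal summands).
Enumerate pairs (a, a') with a < a' (symmetric, so each unordered pair gives one sum; this covers all a ≠ a'):
  -5 + -4 = -9
  -5 + -1 = -6
  -5 + 3 = -2
  -5 + 5 = 0
  -5 + 10 = 5
  -4 + -1 = -5
  -4 + 3 = -1
  -4 + 5 = 1
  -4 + 10 = 6
  -1 + 3 = 2
  -1 + 5 = 4
  -1 + 10 = 9
  3 + 5 = 8
  3 + 10 = 13
  5 + 10 = 15
Collected distinct sums: {-9, -6, -5, -2, -1, 0, 1, 2, 4, 5, 6, 8, 9, 13, 15}
|A +̂ A| = 15
(Reference bound: |A +̂ A| ≥ 2|A| - 3 for |A| ≥ 2, with |A| = 6 giving ≥ 9.)

|A +̂ A| = 15


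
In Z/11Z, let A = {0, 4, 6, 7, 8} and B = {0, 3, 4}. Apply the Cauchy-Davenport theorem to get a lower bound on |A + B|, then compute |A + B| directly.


Cauchy-Davenport: |A + B| ≥ min(p, |A| + |B| - 1) for A, B nonempty in Z/pZ.
|A| = 5, |B| = 3, p = 11.
CD lower bound = min(11, 5 + 3 - 1) = min(11, 7) = 7.
Compute A + B mod 11 directly:
a = 0: 0+0=0, 0+3=3, 0+4=4
a = 4: 4+0=4, 4+3=7, 4+4=8
a = 6: 6+0=6, 6+3=9, 6+4=10
a = 7: 7+0=7, 7+3=10, 7+4=0
a = 8: 8+0=8, 8+3=0, 8+4=1
A + B = {0, 1, 3, 4, 6, 7, 8, 9, 10}, so |A + B| = 9.
Verify: 9 ≥ 7? Yes ✓.

CD lower bound = 7, actual |A + B| = 9.


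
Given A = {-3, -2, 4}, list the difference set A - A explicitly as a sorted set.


A - A = {a - a' : a, a' ∈ A}.
Compute a - a' for each ordered pair (a, a'):
a = -3: -3--3=0, -3--2=-1, -3-4=-7
a = -2: -2--3=1, -2--2=0, -2-4=-6
a = 4: 4--3=7, 4--2=6, 4-4=0
Collecting distinct values (and noting 0 appears from a-a):
A - A = {-7, -6, -1, 0, 1, 6, 7}
|A - A| = 7

A - A = {-7, -6, -1, 0, 1, 6, 7}


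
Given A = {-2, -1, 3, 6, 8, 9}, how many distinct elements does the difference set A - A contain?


A - A = {a - a' : a, a' ∈ A}; |A| = 6.
Bounds: 2|A|-1 ≤ |A - A| ≤ |A|² - |A| + 1, i.e. 11 ≤ |A - A| ≤ 31.
Note: 0 ∈ A - A always (from a - a). The set is symmetric: if d ∈ A - A then -d ∈ A - A.
Enumerate nonzero differences d = a - a' with a > a' (then include -d):
Positive differences: {1, 2, 3, 4, 5, 6, 7, 8, 9, 10, 11}
Full difference set: {0} ∪ (positive diffs) ∪ (negative diffs).
|A - A| = 1 + 2·11 = 23 (matches direct enumeration: 23).

|A - A| = 23


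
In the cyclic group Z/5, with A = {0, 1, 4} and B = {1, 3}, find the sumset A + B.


Work in Z/5Z: reduce every sum a + b modulo 5.
Enumerate all 6 pairs:
a = 0: 0+1=1, 0+3=3
a = 1: 1+1=2, 1+3=4
a = 4: 4+1=0, 4+3=2
Distinct residues collected: {0, 1, 2, 3, 4}
|A + B| = 5 (out of 5 total residues).

A + B = {0, 1, 2, 3, 4}


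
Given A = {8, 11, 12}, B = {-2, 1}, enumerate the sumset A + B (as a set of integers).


A + B = {a + b : a ∈ A, b ∈ B}.
Enumerate all |A|·|B| = 3·2 = 6 pairs (a, b) and collect distinct sums.
a = 8: 8+-2=6, 8+1=9
a = 11: 11+-2=9, 11+1=12
a = 12: 12+-2=10, 12+1=13
Collecting distinct sums: A + B = {6, 9, 10, 12, 13}
|A + B| = 5

A + B = {6, 9, 10, 12, 13}


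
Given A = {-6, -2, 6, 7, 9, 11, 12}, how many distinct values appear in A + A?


A + A = {a + a' : a, a' ∈ A}; |A| = 7.
General bounds: 2|A| - 1 ≤ |A + A| ≤ |A|(|A|+1)/2, i.e. 13 ≤ |A + A| ≤ 28.
Lower bound 2|A|-1 is attained iff A is an arithmetic progression.
Enumerate sums a + a' for a ≤ a' (symmetric, so this suffices):
a = -6: -6+-6=-12, -6+-2=-8, -6+6=0, -6+7=1, -6+9=3, -6+11=5, -6+12=6
a = -2: -2+-2=-4, -2+6=4, -2+7=5, -2+9=7, -2+11=9, -2+12=10
a = 6: 6+6=12, 6+7=13, 6+9=15, 6+11=17, 6+12=18
a = 7: 7+7=14, 7+9=16, 7+11=18, 7+12=19
a = 9: 9+9=18, 9+11=20, 9+12=21
a = 11: 11+11=22, 11+12=23
a = 12: 12+12=24
Distinct sums: {-12, -8, -4, 0, 1, 3, 4, 5, 6, 7, 9, 10, 12, 13, 14, 15, 16, 17, 18, 19, 20, 21, 22, 23, 24}
|A + A| = 25

|A + A| = 25


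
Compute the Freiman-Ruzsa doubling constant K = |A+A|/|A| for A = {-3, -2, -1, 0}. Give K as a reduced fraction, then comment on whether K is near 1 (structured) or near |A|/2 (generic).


|A| = 4.
Compute A + A by enumerating all 16 pairs.
A + A = {-6, -5, -4, -3, -2, -1, 0}, so |A + A| = 7.
K = |A + A| / |A| = 7/4 (already in lowest terms) ≈ 1.7500.
Reference: AP of size 4 gives K = 7/4 ≈ 1.7500; a fully generic set of size 4 gives K ≈ 2.5000.

|A| = 4, |A + A| = 7, K = 7/4.


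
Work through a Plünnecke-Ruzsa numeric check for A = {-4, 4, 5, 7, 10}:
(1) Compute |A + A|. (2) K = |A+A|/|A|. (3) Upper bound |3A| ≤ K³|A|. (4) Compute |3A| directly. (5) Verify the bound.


|A| = 5.
Step 1: Compute A + A by enumerating all 25 pairs.
A + A = {-8, 0, 1, 3, 6, 8, 9, 10, 11, 12, 14, 15, 17, 20}, so |A + A| = 14.
Step 2: Doubling constant K = |A + A|/|A| = 14/5 = 14/5 ≈ 2.8000.
Step 3: Plünnecke-Ruzsa gives |3A| ≤ K³·|A| = (2.8000)³ · 5 ≈ 109.7600.
Step 4: Compute 3A = A + A + A directly by enumerating all triples (a,b,c) ∈ A³; |3A| = 27.
Step 5: Check 27 ≤ 109.7600? Yes ✓.

K = 14/5, Plünnecke-Ruzsa bound K³|A| ≈ 109.7600, |3A| = 27, inequality holds.


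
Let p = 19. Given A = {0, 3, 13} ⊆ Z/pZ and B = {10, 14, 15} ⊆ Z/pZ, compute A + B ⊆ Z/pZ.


Work in Z/19Z: reduce every sum a + b modulo 19.
Enumerate all 9 pairs:
a = 0: 0+10=10, 0+14=14, 0+15=15
a = 3: 3+10=13, 3+14=17, 3+15=18
a = 13: 13+10=4, 13+14=8, 13+15=9
Distinct residues collected: {4, 8, 9, 10, 13, 14, 15, 17, 18}
|A + B| = 9 (out of 19 total residues).

A + B = {4, 8, 9, 10, 13, 14, 15, 17, 18}


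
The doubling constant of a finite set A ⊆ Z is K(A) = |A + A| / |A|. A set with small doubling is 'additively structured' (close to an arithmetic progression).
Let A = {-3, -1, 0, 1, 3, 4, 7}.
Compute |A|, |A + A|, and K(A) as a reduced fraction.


|A| = 7.
Compute A + A by enumerating all 49 pairs.
A + A = {-6, -4, -3, -2, -1, 0, 1, 2, 3, 4, 5, 6, 7, 8, 10, 11, 14}, so |A + A| = 17.
K = |A + A| / |A| = 17/7 (already in lowest terms) ≈ 2.4286.
Reference: AP of size 7 gives K = 13/7 ≈ 1.8571; a fully generic set of size 7 gives K ≈ 4.0000.

|A| = 7, |A + A| = 17, K = 17/7.


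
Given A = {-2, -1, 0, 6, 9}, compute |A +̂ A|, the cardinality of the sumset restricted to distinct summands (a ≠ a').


Restricted sumset: A +̂ A = {a + a' : a ∈ A, a' ∈ A, a ≠ a'}.
Equivalently, take A + A and drop any sum 2a that is achievable ONLY as a + a for a ∈ A (i.e. sums representable only with equal summands).
Enumerate pairs (a, a') with a < a' (symmetric, so each unordered pair gives one sum; this covers all a ≠ a'):
  -2 + -1 = -3
  -2 + 0 = -2
  -2 + 6 = 4
  -2 + 9 = 7
  -1 + 0 = -1
  -1 + 6 = 5
  -1 + 9 = 8
  0 + 6 = 6
  0 + 9 = 9
  6 + 9 = 15
Collected distinct sums: {-3, -2, -1, 4, 5, 6, 7, 8, 9, 15}
|A +̂ A| = 10
(Reference bound: |A +̂ A| ≥ 2|A| - 3 for |A| ≥ 2, with |A| = 5 giving ≥ 7.)

|A +̂ A| = 10


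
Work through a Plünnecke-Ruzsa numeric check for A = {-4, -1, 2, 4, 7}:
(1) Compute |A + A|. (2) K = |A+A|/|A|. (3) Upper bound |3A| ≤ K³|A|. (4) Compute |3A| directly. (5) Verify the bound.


|A| = 5.
Step 1: Compute A + A by enumerating all 25 pairs.
A + A = {-8, -5, -2, 0, 1, 3, 4, 6, 8, 9, 11, 14}, so |A + A| = 12.
Step 2: Doubling constant K = |A + A|/|A| = 12/5 = 12/5 ≈ 2.4000.
Step 3: Plünnecke-Ruzsa gives |3A| ≤ K³·|A| = (2.4000)³ · 5 ≈ 69.1200.
Step 4: Compute 3A = A + A + A directly by enumerating all triples (a,b,c) ∈ A³; |3A| = 22.
Step 5: Check 22 ≤ 69.1200? Yes ✓.

K = 12/5, Plünnecke-Ruzsa bound K³|A| ≈ 69.1200, |3A| = 22, inequality holds.


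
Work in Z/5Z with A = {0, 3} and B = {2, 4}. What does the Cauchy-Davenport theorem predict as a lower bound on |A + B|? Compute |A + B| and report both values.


Cauchy-Davenport: |A + B| ≥ min(p, |A| + |B| - 1) for A, B nonempty in Z/pZ.
|A| = 2, |B| = 2, p = 5.
CD lower bound = min(5, 2 + 2 - 1) = min(5, 3) = 3.
Compute A + B mod 5 directly:
a = 0: 0+2=2, 0+4=4
a = 3: 3+2=0, 3+4=2
A + B = {0, 2, 4}, so |A + B| = 3.
Verify: 3 ≥ 3? Yes ✓.

CD lower bound = 3, actual |A + B| = 3.


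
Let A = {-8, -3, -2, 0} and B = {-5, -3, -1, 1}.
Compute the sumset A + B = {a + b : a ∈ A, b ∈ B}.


A + B = {a + b : a ∈ A, b ∈ B}.
Enumerate all |A|·|B| = 4·4 = 16 pairs (a, b) and collect distinct sums.
a = -8: -8+-5=-13, -8+-3=-11, -8+-1=-9, -8+1=-7
a = -3: -3+-5=-8, -3+-3=-6, -3+-1=-4, -3+1=-2
a = -2: -2+-5=-7, -2+-3=-5, -2+-1=-3, -2+1=-1
a = 0: 0+-5=-5, 0+-3=-3, 0+-1=-1, 0+1=1
Collecting distinct sums: A + B = {-13, -11, -9, -8, -7, -6, -5, -4, -3, -2, -1, 1}
|A + B| = 12

A + B = {-13, -11, -9, -8, -7, -6, -5, -4, -3, -2, -1, 1}


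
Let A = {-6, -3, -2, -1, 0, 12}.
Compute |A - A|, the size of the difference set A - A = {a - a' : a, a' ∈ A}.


A - A = {a - a' : a, a' ∈ A}; |A| = 6.
Bounds: 2|A|-1 ≤ |A - A| ≤ |A|² - |A| + 1, i.e. 11 ≤ |A - A| ≤ 31.
Note: 0 ∈ A - A always (from a - a). The set is symmetric: if d ∈ A - A then -d ∈ A - A.
Enumerate nonzero differences d = a - a' with a > a' (then include -d):
Positive differences: {1, 2, 3, 4, 5, 6, 12, 13, 14, 15, 18}
Full difference set: {0} ∪ (positive diffs) ∪ (negative diffs).
|A - A| = 1 + 2·11 = 23 (matches direct enumeration: 23).

|A - A| = 23


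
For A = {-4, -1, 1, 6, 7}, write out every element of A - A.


A - A = {a - a' : a, a' ∈ A}.
Compute a - a' for each ordered pair (a, a'):
a = -4: -4--4=0, -4--1=-3, -4-1=-5, -4-6=-10, -4-7=-11
a = -1: -1--4=3, -1--1=0, -1-1=-2, -1-6=-7, -1-7=-8
a = 1: 1--4=5, 1--1=2, 1-1=0, 1-6=-5, 1-7=-6
a = 6: 6--4=10, 6--1=7, 6-1=5, 6-6=0, 6-7=-1
a = 7: 7--4=11, 7--1=8, 7-1=6, 7-6=1, 7-7=0
Collecting distinct values (and noting 0 appears from a-a):
A - A = {-11, -10, -8, -7, -6, -5, -3, -2, -1, 0, 1, 2, 3, 5, 6, 7, 8, 10, 11}
|A - A| = 19

A - A = {-11, -10, -8, -7, -6, -5, -3, -2, -1, 0, 1, 2, 3, 5, 6, 7, 8, 10, 11}


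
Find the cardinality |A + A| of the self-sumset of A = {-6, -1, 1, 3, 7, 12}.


A + A = {a + a' : a, a' ∈ A}; |A| = 6.
General bounds: 2|A| - 1 ≤ |A + A| ≤ |A|(|A|+1)/2, i.e. 11 ≤ |A + A| ≤ 21.
Lower bound 2|A|-1 is attained iff A is an arithmetic progression.
Enumerate sums a + a' for a ≤ a' (symmetric, so this suffices):
a = -6: -6+-6=-12, -6+-1=-7, -6+1=-5, -6+3=-3, -6+7=1, -6+12=6
a = -1: -1+-1=-2, -1+1=0, -1+3=2, -1+7=6, -1+12=11
a = 1: 1+1=2, 1+3=4, 1+7=8, 1+12=13
a = 3: 3+3=6, 3+7=10, 3+12=15
a = 7: 7+7=14, 7+12=19
a = 12: 12+12=24
Distinct sums: {-12, -7, -5, -3, -2, 0, 1, 2, 4, 6, 8, 10, 11, 13, 14, 15, 19, 24}
|A + A| = 18

|A + A| = 18


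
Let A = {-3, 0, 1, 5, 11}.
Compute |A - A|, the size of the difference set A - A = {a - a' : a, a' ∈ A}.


A - A = {a - a' : a, a' ∈ A}; |A| = 5.
Bounds: 2|A|-1 ≤ |A - A| ≤ |A|² - |A| + 1, i.e. 9 ≤ |A - A| ≤ 21.
Note: 0 ∈ A - A always (from a - a). The set is symmetric: if d ∈ A - A then -d ∈ A - A.
Enumerate nonzero differences d = a - a' with a > a' (then include -d):
Positive differences: {1, 3, 4, 5, 6, 8, 10, 11, 14}
Full difference set: {0} ∪ (positive diffs) ∪ (negative diffs).
|A - A| = 1 + 2·9 = 19 (matches direct enumeration: 19).

|A - A| = 19


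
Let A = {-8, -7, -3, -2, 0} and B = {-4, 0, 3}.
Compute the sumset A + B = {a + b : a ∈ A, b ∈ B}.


A + B = {a + b : a ∈ A, b ∈ B}.
Enumerate all |A|·|B| = 5·3 = 15 pairs (a, b) and collect distinct sums.
a = -8: -8+-4=-12, -8+0=-8, -8+3=-5
a = -7: -7+-4=-11, -7+0=-7, -7+3=-4
a = -3: -3+-4=-7, -3+0=-3, -3+3=0
a = -2: -2+-4=-6, -2+0=-2, -2+3=1
a = 0: 0+-4=-4, 0+0=0, 0+3=3
Collecting distinct sums: A + B = {-12, -11, -8, -7, -6, -5, -4, -3, -2, 0, 1, 3}
|A + B| = 12

A + B = {-12, -11, -8, -7, -6, -5, -4, -3, -2, 0, 1, 3}


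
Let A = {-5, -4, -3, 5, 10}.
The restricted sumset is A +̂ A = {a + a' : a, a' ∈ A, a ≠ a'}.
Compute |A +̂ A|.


Restricted sumset: A +̂ A = {a + a' : a ∈ A, a' ∈ A, a ≠ a'}.
Equivalently, take A + A and drop any sum 2a that is achievable ONLY as a + a for a ∈ A (i.e. sums representable only with equal summands).
Enumerate pairs (a, a') with a < a' (symmetric, so each unordered pair gives one sum; this covers all a ≠ a'):
  -5 + -4 = -9
  -5 + -3 = -8
  -5 + 5 = 0
  -5 + 10 = 5
  -4 + -3 = -7
  -4 + 5 = 1
  -4 + 10 = 6
  -3 + 5 = 2
  -3 + 10 = 7
  5 + 10 = 15
Collected distinct sums: {-9, -8, -7, 0, 1, 2, 5, 6, 7, 15}
|A +̂ A| = 10
(Reference bound: |A +̂ A| ≥ 2|A| - 3 for |A| ≥ 2, with |A| = 5 giving ≥ 7.)

|A +̂ A| = 10


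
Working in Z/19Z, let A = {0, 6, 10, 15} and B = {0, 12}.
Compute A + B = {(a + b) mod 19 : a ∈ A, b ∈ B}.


Work in Z/19Z: reduce every sum a + b modulo 19.
Enumerate all 8 pairs:
a = 0: 0+0=0, 0+12=12
a = 6: 6+0=6, 6+12=18
a = 10: 10+0=10, 10+12=3
a = 15: 15+0=15, 15+12=8
Distinct residues collected: {0, 3, 6, 8, 10, 12, 15, 18}
|A + B| = 8 (out of 19 total residues).

A + B = {0, 3, 6, 8, 10, 12, 15, 18}


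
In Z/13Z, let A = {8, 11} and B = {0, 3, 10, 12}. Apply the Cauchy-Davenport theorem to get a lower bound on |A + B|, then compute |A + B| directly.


Cauchy-Davenport: |A + B| ≥ min(p, |A| + |B| - 1) for A, B nonempty in Z/pZ.
|A| = 2, |B| = 4, p = 13.
CD lower bound = min(13, 2 + 4 - 1) = min(13, 5) = 5.
Compute A + B mod 13 directly:
a = 8: 8+0=8, 8+3=11, 8+10=5, 8+12=7
a = 11: 11+0=11, 11+3=1, 11+10=8, 11+12=10
A + B = {1, 5, 7, 8, 10, 11}, so |A + B| = 6.
Verify: 6 ≥ 5? Yes ✓.

CD lower bound = 5, actual |A + B| = 6.


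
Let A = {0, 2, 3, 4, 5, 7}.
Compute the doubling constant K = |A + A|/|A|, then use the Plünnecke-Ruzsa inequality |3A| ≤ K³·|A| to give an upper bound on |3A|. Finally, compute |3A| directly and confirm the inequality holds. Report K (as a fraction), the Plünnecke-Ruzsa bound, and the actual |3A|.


|A| = 6.
Step 1: Compute A + A by enumerating all 36 pairs.
A + A = {0, 2, 3, 4, 5, 6, 7, 8, 9, 10, 11, 12, 14}, so |A + A| = 13.
Step 2: Doubling constant K = |A + A|/|A| = 13/6 = 13/6 ≈ 2.1667.
Step 3: Plünnecke-Ruzsa gives |3A| ≤ K³·|A| = (2.1667)³ · 6 ≈ 61.0278.
Step 4: Compute 3A = A + A + A directly by enumerating all triples (a,b,c) ∈ A³; |3A| = 20.
Step 5: Check 20 ≤ 61.0278? Yes ✓.

K = 13/6, Plünnecke-Ruzsa bound K³|A| ≈ 61.0278, |3A| = 20, inequality holds.


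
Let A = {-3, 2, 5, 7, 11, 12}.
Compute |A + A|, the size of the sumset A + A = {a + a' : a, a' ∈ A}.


A + A = {a + a' : a, a' ∈ A}; |A| = 6.
General bounds: 2|A| - 1 ≤ |A + A| ≤ |A|(|A|+1)/2, i.e. 11 ≤ |A + A| ≤ 21.
Lower bound 2|A|-1 is attained iff A is an arithmetic progression.
Enumerate sums a + a' for a ≤ a' (symmetric, so this suffices):
a = -3: -3+-3=-6, -3+2=-1, -3+5=2, -3+7=4, -3+11=8, -3+12=9
a = 2: 2+2=4, 2+5=7, 2+7=9, 2+11=13, 2+12=14
a = 5: 5+5=10, 5+7=12, 5+11=16, 5+12=17
a = 7: 7+7=14, 7+11=18, 7+12=19
a = 11: 11+11=22, 11+12=23
a = 12: 12+12=24
Distinct sums: {-6, -1, 2, 4, 7, 8, 9, 10, 12, 13, 14, 16, 17, 18, 19, 22, 23, 24}
|A + A| = 18

|A + A| = 18


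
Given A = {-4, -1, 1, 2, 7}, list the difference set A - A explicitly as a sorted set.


A - A = {a - a' : a, a' ∈ A}.
Compute a - a' for each ordered pair (a, a'):
a = -4: -4--4=0, -4--1=-3, -4-1=-5, -4-2=-6, -4-7=-11
a = -1: -1--4=3, -1--1=0, -1-1=-2, -1-2=-3, -1-7=-8
a = 1: 1--4=5, 1--1=2, 1-1=0, 1-2=-1, 1-7=-6
a = 2: 2--4=6, 2--1=3, 2-1=1, 2-2=0, 2-7=-5
a = 7: 7--4=11, 7--1=8, 7-1=6, 7-2=5, 7-7=0
Collecting distinct values (and noting 0 appears from a-a):
A - A = {-11, -8, -6, -5, -3, -2, -1, 0, 1, 2, 3, 5, 6, 8, 11}
|A - A| = 15

A - A = {-11, -8, -6, -5, -3, -2, -1, 0, 1, 2, 3, 5, 6, 8, 11}


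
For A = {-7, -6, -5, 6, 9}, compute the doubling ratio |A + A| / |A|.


|A| = 5.
Compute A + A by enumerating all 25 pairs.
A + A = {-14, -13, -12, -11, -10, -1, 0, 1, 2, 3, 4, 12, 15, 18}, so |A + A| = 14.
K = |A + A| / |A| = 14/5 (already in lowest terms) ≈ 2.8000.
Reference: AP of size 5 gives K = 9/5 ≈ 1.8000; a fully generic set of size 5 gives K ≈ 3.0000.

|A| = 5, |A + A| = 14, K = 14/5.


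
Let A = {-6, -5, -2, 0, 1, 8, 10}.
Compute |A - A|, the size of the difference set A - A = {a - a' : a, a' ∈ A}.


A - A = {a - a' : a, a' ∈ A}; |A| = 7.
Bounds: 2|A|-1 ≤ |A - A| ≤ |A|² - |A| + 1, i.e. 13 ≤ |A - A| ≤ 43.
Note: 0 ∈ A - A always (from a - a). The set is symmetric: if d ∈ A - A then -d ∈ A - A.
Enumerate nonzero differences d = a - a' with a > a' (then include -d):
Positive differences: {1, 2, 3, 4, 5, 6, 7, 8, 9, 10, 12, 13, 14, 15, 16}
Full difference set: {0} ∪ (positive diffs) ∪ (negative diffs).
|A - A| = 1 + 2·15 = 31 (matches direct enumeration: 31).

|A - A| = 31


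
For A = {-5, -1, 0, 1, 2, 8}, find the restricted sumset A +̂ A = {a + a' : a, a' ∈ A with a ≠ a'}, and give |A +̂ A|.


Restricted sumset: A +̂ A = {a + a' : a ∈ A, a' ∈ A, a ≠ a'}.
Equivalently, take A + A and drop any sum 2a that is achievable ONLY as a + a for a ∈ A (i.e. sums representable only with equal summands).
Enumerate pairs (a, a') with a < a' (symmetric, so each unordered pair gives one sum; this covers all a ≠ a'):
  -5 + -1 = -6
  -5 + 0 = -5
  -5 + 1 = -4
  -5 + 2 = -3
  -5 + 8 = 3
  -1 + 0 = -1
  -1 + 1 = 0
  -1 + 2 = 1
  -1 + 8 = 7
  0 + 1 = 1
  0 + 2 = 2
  0 + 8 = 8
  1 + 2 = 3
  1 + 8 = 9
  2 + 8 = 10
Collected distinct sums: {-6, -5, -4, -3, -1, 0, 1, 2, 3, 7, 8, 9, 10}
|A +̂ A| = 13
(Reference bound: |A +̂ A| ≥ 2|A| - 3 for |A| ≥ 2, with |A| = 6 giving ≥ 9.)

|A +̂ A| = 13


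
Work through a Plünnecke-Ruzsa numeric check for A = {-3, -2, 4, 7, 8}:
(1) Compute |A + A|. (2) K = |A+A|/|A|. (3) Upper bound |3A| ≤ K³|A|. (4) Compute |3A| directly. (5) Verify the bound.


|A| = 5.
Step 1: Compute A + A by enumerating all 25 pairs.
A + A = {-6, -5, -4, 1, 2, 4, 5, 6, 8, 11, 12, 14, 15, 16}, so |A + A| = 14.
Step 2: Doubling constant K = |A + A|/|A| = 14/5 = 14/5 ≈ 2.8000.
Step 3: Plünnecke-Ruzsa gives |3A| ≤ K³·|A| = (2.8000)³ · 5 ≈ 109.7600.
Step 4: Compute 3A = A + A + A directly by enumerating all triples (a,b,c) ∈ A³; |3A| = 29.
Step 5: Check 29 ≤ 109.7600? Yes ✓.

K = 14/5, Plünnecke-Ruzsa bound K³|A| ≈ 109.7600, |3A| = 29, inequality holds.


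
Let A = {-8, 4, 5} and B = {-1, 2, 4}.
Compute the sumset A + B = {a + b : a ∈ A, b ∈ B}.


A + B = {a + b : a ∈ A, b ∈ B}.
Enumerate all |A|·|B| = 3·3 = 9 pairs (a, b) and collect distinct sums.
a = -8: -8+-1=-9, -8+2=-6, -8+4=-4
a = 4: 4+-1=3, 4+2=6, 4+4=8
a = 5: 5+-1=4, 5+2=7, 5+4=9
Collecting distinct sums: A + B = {-9, -6, -4, 3, 4, 6, 7, 8, 9}
|A + B| = 9

A + B = {-9, -6, -4, 3, 4, 6, 7, 8, 9}


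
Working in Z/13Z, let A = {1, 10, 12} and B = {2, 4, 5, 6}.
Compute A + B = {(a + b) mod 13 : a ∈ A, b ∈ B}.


Work in Z/13Z: reduce every sum a + b modulo 13.
Enumerate all 12 pairs:
a = 1: 1+2=3, 1+4=5, 1+5=6, 1+6=7
a = 10: 10+2=12, 10+4=1, 10+5=2, 10+6=3
a = 12: 12+2=1, 12+4=3, 12+5=4, 12+6=5
Distinct residues collected: {1, 2, 3, 4, 5, 6, 7, 12}
|A + B| = 8 (out of 13 total residues).

A + B = {1, 2, 3, 4, 5, 6, 7, 12}


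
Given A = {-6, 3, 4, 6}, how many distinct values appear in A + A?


A + A = {a + a' : a, a' ∈ A}; |A| = 4.
General bounds: 2|A| - 1 ≤ |A + A| ≤ |A|(|A|+1)/2, i.e. 7 ≤ |A + A| ≤ 10.
Lower bound 2|A|-1 is attained iff A is an arithmetic progression.
Enumerate sums a + a' for a ≤ a' (symmetric, so this suffices):
a = -6: -6+-6=-12, -6+3=-3, -6+4=-2, -6+6=0
a = 3: 3+3=6, 3+4=7, 3+6=9
a = 4: 4+4=8, 4+6=10
a = 6: 6+6=12
Distinct sums: {-12, -3, -2, 0, 6, 7, 8, 9, 10, 12}
|A + A| = 10

|A + A| = 10


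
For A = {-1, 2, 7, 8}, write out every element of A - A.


A - A = {a - a' : a, a' ∈ A}.
Compute a - a' for each ordered pair (a, a'):
a = -1: -1--1=0, -1-2=-3, -1-7=-8, -1-8=-9
a = 2: 2--1=3, 2-2=0, 2-7=-5, 2-8=-6
a = 7: 7--1=8, 7-2=5, 7-7=0, 7-8=-1
a = 8: 8--1=9, 8-2=6, 8-7=1, 8-8=0
Collecting distinct values (and noting 0 appears from a-a):
A - A = {-9, -8, -6, -5, -3, -1, 0, 1, 3, 5, 6, 8, 9}
|A - A| = 13

A - A = {-9, -8, -6, -5, -3, -1, 0, 1, 3, 5, 6, 8, 9}


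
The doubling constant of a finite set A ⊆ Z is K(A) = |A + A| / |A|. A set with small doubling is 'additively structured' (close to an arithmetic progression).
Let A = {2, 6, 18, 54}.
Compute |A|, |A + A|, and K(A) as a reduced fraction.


|A| = 4.
Compute A + A by enumerating all 16 pairs.
A + A = {4, 8, 12, 20, 24, 36, 56, 60, 72, 108}, so |A + A| = 10.
K = |A + A| / |A| = 10/4 = 5/2 ≈ 2.5000.
Reference: AP of size 4 gives K = 7/4 ≈ 1.7500; a fully generic set of size 4 gives K ≈ 2.5000.

|A| = 4, |A + A| = 10, K = 10/4 = 5/2.


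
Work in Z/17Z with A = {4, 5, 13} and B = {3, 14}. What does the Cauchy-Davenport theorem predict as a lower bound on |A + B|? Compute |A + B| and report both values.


Cauchy-Davenport: |A + B| ≥ min(p, |A| + |B| - 1) for A, B nonempty in Z/pZ.
|A| = 3, |B| = 2, p = 17.
CD lower bound = min(17, 3 + 2 - 1) = min(17, 4) = 4.
Compute A + B mod 17 directly:
a = 4: 4+3=7, 4+14=1
a = 5: 5+3=8, 5+14=2
a = 13: 13+3=16, 13+14=10
A + B = {1, 2, 7, 8, 10, 16}, so |A + B| = 6.
Verify: 6 ≥ 4? Yes ✓.

CD lower bound = 4, actual |A + B| = 6.


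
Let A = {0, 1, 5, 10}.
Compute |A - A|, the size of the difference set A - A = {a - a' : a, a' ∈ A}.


A - A = {a - a' : a, a' ∈ A}; |A| = 4.
Bounds: 2|A|-1 ≤ |A - A| ≤ |A|² - |A| + 1, i.e. 7 ≤ |A - A| ≤ 13.
Note: 0 ∈ A - A always (from a - a). The set is symmetric: if d ∈ A - A then -d ∈ A - A.
Enumerate nonzero differences d = a - a' with a > a' (then include -d):
Positive differences: {1, 4, 5, 9, 10}
Full difference set: {0} ∪ (positive diffs) ∪ (negative diffs).
|A - A| = 1 + 2·5 = 11 (matches direct enumeration: 11).

|A - A| = 11


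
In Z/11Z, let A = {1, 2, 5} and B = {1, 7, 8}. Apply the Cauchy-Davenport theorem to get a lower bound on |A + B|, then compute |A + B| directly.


Cauchy-Davenport: |A + B| ≥ min(p, |A| + |B| - 1) for A, B nonempty in Z/pZ.
|A| = 3, |B| = 3, p = 11.
CD lower bound = min(11, 3 + 3 - 1) = min(11, 5) = 5.
Compute A + B mod 11 directly:
a = 1: 1+1=2, 1+7=8, 1+8=9
a = 2: 2+1=3, 2+7=9, 2+8=10
a = 5: 5+1=6, 5+7=1, 5+8=2
A + B = {1, 2, 3, 6, 8, 9, 10}, so |A + B| = 7.
Verify: 7 ≥ 5? Yes ✓.

CD lower bound = 5, actual |A + B| = 7.


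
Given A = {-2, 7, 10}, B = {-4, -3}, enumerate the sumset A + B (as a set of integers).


A + B = {a + b : a ∈ A, b ∈ B}.
Enumerate all |A|·|B| = 3·2 = 6 pairs (a, b) and collect distinct sums.
a = -2: -2+-4=-6, -2+-3=-5
a = 7: 7+-4=3, 7+-3=4
a = 10: 10+-4=6, 10+-3=7
Collecting distinct sums: A + B = {-6, -5, 3, 4, 6, 7}
|A + B| = 6

A + B = {-6, -5, 3, 4, 6, 7}


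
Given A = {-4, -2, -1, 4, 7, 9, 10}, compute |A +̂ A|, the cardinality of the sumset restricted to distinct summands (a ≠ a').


Restricted sumset: A +̂ A = {a + a' : a ∈ A, a' ∈ A, a ≠ a'}.
Equivalently, take A + A and drop any sum 2a that is achievable ONLY as a + a for a ∈ A (i.e. sums representable only with equal summands).
Enumerate pairs (a, a') with a < a' (symmetric, so each unordered pair gives one sum; this covers all a ≠ a'):
  -4 + -2 = -6
  -4 + -1 = -5
  -4 + 4 = 0
  -4 + 7 = 3
  -4 + 9 = 5
  -4 + 10 = 6
  -2 + -1 = -3
  -2 + 4 = 2
  -2 + 7 = 5
  -2 + 9 = 7
  -2 + 10 = 8
  -1 + 4 = 3
  -1 + 7 = 6
  -1 + 9 = 8
  -1 + 10 = 9
  4 + 7 = 11
  4 + 9 = 13
  4 + 10 = 14
  7 + 9 = 16
  7 + 10 = 17
  9 + 10 = 19
Collected distinct sums: {-6, -5, -3, 0, 2, 3, 5, 6, 7, 8, 9, 11, 13, 14, 16, 17, 19}
|A +̂ A| = 17
(Reference bound: |A +̂ A| ≥ 2|A| - 3 for |A| ≥ 2, with |A| = 7 giving ≥ 11.)

|A +̂ A| = 17


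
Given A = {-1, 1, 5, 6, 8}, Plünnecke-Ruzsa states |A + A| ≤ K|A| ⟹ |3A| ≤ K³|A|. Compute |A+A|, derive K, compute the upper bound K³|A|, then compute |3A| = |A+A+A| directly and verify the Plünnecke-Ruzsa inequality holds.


|A| = 5.
Step 1: Compute A + A by enumerating all 25 pairs.
A + A = {-2, 0, 2, 4, 5, 6, 7, 9, 10, 11, 12, 13, 14, 16}, so |A + A| = 14.
Step 2: Doubling constant K = |A + A|/|A| = 14/5 = 14/5 ≈ 2.8000.
Step 3: Plünnecke-Ruzsa gives |3A| ≤ K³·|A| = (2.8000)³ · 5 ≈ 109.7600.
Step 4: Compute 3A = A + A + A directly by enumerating all triples (a,b,c) ∈ A³; |3A| = 24.
Step 5: Check 24 ≤ 109.7600? Yes ✓.

K = 14/5, Plünnecke-Ruzsa bound K³|A| ≈ 109.7600, |3A| = 24, inequality holds.


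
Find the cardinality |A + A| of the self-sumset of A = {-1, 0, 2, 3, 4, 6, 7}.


A + A = {a + a' : a, a' ∈ A}; |A| = 7.
General bounds: 2|A| - 1 ≤ |A + A| ≤ |A|(|A|+1)/2, i.e. 13 ≤ |A + A| ≤ 28.
Lower bound 2|A|-1 is attained iff A is an arithmetic progression.
Enumerate sums a + a' for a ≤ a' (symmetric, so this suffices):
a = -1: -1+-1=-2, -1+0=-1, -1+2=1, -1+3=2, -1+4=3, -1+6=5, -1+7=6
a = 0: 0+0=0, 0+2=2, 0+3=3, 0+4=4, 0+6=6, 0+7=7
a = 2: 2+2=4, 2+3=5, 2+4=6, 2+6=8, 2+7=9
a = 3: 3+3=6, 3+4=7, 3+6=9, 3+7=10
a = 4: 4+4=8, 4+6=10, 4+7=11
a = 6: 6+6=12, 6+7=13
a = 7: 7+7=14
Distinct sums: {-2, -1, 0, 1, 2, 3, 4, 5, 6, 7, 8, 9, 10, 11, 12, 13, 14}
|A + A| = 17

|A + A| = 17


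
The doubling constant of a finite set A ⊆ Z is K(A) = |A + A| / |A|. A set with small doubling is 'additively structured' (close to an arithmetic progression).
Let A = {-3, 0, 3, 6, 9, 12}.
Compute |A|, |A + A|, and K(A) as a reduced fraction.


|A| = 6.
Compute A + A by enumerating all 36 pairs.
A + A = {-6, -3, 0, 3, 6, 9, 12, 15, 18, 21, 24}, so |A + A| = 11.
K = |A + A| / |A| = 11/6 (already in lowest terms) ≈ 1.8333.
Reference: AP of size 6 gives K = 11/6 ≈ 1.8333; a fully generic set of size 6 gives K ≈ 3.5000.

|A| = 6, |A + A| = 11, K = 11/6.


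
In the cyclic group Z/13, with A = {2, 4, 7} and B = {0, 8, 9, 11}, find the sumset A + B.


Work in Z/13Z: reduce every sum a + b modulo 13.
Enumerate all 12 pairs:
a = 2: 2+0=2, 2+8=10, 2+9=11, 2+11=0
a = 4: 4+0=4, 4+8=12, 4+9=0, 4+11=2
a = 7: 7+0=7, 7+8=2, 7+9=3, 7+11=5
Distinct residues collected: {0, 2, 3, 4, 5, 7, 10, 11, 12}
|A + B| = 9 (out of 13 total residues).

A + B = {0, 2, 3, 4, 5, 7, 10, 11, 12}


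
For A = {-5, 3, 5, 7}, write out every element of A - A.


A - A = {a - a' : a, a' ∈ A}.
Compute a - a' for each ordered pair (a, a'):
a = -5: -5--5=0, -5-3=-8, -5-5=-10, -5-7=-12
a = 3: 3--5=8, 3-3=0, 3-5=-2, 3-7=-4
a = 5: 5--5=10, 5-3=2, 5-5=0, 5-7=-2
a = 7: 7--5=12, 7-3=4, 7-5=2, 7-7=0
Collecting distinct values (and noting 0 appears from a-a):
A - A = {-12, -10, -8, -4, -2, 0, 2, 4, 8, 10, 12}
|A - A| = 11

A - A = {-12, -10, -8, -4, -2, 0, 2, 4, 8, 10, 12}


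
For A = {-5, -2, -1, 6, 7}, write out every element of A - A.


A - A = {a - a' : a, a' ∈ A}.
Compute a - a' for each ordered pair (a, a'):
a = -5: -5--5=0, -5--2=-3, -5--1=-4, -5-6=-11, -5-7=-12
a = -2: -2--5=3, -2--2=0, -2--1=-1, -2-6=-8, -2-7=-9
a = -1: -1--5=4, -1--2=1, -1--1=0, -1-6=-7, -1-7=-8
a = 6: 6--5=11, 6--2=8, 6--1=7, 6-6=0, 6-7=-1
a = 7: 7--5=12, 7--2=9, 7--1=8, 7-6=1, 7-7=0
Collecting distinct values (and noting 0 appears from a-a):
A - A = {-12, -11, -9, -8, -7, -4, -3, -1, 0, 1, 3, 4, 7, 8, 9, 11, 12}
|A - A| = 17

A - A = {-12, -11, -9, -8, -7, -4, -3, -1, 0, 1, 3, 4, 7, 8, 9, 11, 12}


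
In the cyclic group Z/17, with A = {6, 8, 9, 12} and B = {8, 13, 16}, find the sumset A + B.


Work in Z/17Z: reduce every sum a + b modulo 17.
Enumerate all 12 pairs:
a = 6: 6+8=14, 6+13=2, 6+16=5
a = 8: 8+8=16, 8+13=4, 8+16=7
a = 9: 9+8=0, 9+13=5, 9+16=8
a = 12: 12+8=3, 12+13=8, 12+16=11
Distinct residues collected: {0, 2, 3, 4, 5, 7, 8, 11, 14, 16}
|A + B| = 10 (out of 17 total residues).

A + B = {0, 2, 3, 4, 5, 7, 8, 11, 14, 16}


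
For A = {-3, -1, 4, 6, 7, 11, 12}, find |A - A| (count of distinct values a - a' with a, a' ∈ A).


A - A = {a - a' : a, a' ∈ A}; |A| = 7.
Bounds: 2|A|-1 ≤ |A - A| ≤ |A|² - |A| + 1, i.e. 13 ≤ |A - A| ≤ 43.
Note: 0 ∈ A - A always (from a - a). The set is symmetric: if d ∈ A - A then -d ∈ A - A.
Enumerate nonzero differences d = a - a' with a > a' (then include -d):
Positive differences: {1, 2, 3, 4, 5, 6, 7, 8, 9, 10, 12, 13, 14, 15}
Full difference set: {0} ∪ (positive diffs) ∪ (negative diffs).
|A - A| = 1 + 2·14 = 29 (matches direct enumeration: 29).

|A - A| = 29


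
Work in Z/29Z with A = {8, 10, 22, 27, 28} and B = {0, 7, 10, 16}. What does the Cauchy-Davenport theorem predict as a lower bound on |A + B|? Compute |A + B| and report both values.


Cauchy-Davenport: |A + B| ≥ min(p, |A| + |B| - 1) for A, B nonempty in Z/pZ.
|A| = 5, |B| = 4, p = 29.
CD lower bound = min(29, 5 + 4 - 1) = min(29, 8) = 8.
Compute A + B mod 29 directly:
a = 8: 8+0=8, 8+7=15, 8+10=18, 8+16=24
a = 10: 10+0=10, 10+7=17, 10+10=20, 10+16=26
a = 22: 22+0=22, 22+7=0, 22+10=3, 22+16=9
a = 27: 27+0=27, 27+7=5, 27+10=8, 27+16=14
a = 28: 28+0=28, 28+7=6, 28+10=9, 28+16=15
A + B = {0, 3, 5, 6, 8, 9, 10, 14, 15, 17, 18, 20, 22, 24, 26, 27, 28}, so |A + B| = 17.
Verify: 17 ≥ 8? Yes ✓.

CD lower bound = 8, actual |A + B| = 17.


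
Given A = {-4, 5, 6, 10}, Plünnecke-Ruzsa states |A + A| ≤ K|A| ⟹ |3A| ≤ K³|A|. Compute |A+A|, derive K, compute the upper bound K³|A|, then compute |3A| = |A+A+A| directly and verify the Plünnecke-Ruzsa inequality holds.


|A| = 4.
Step 1: Compute A + A by enumerating all 16 pairs.
A + A = {-8, 1, 2, 6, 10, 11, 12, 15, 16, 20}, so |A + A| = 10.
Step 2: Doubling constant K = |A + A|/|A| = 10/4 = 10/4 ≈ 2.5000.
Step 3: Plünnecke-Ruzsa gives |3A| ≤ K³·|A| = (2.5000)³ · 4 ≈ 62.5000.
Step 4: Compute 3A = A + A + A directly by enumerating all triples (a,b,c) ∈ A³; |3A| = 19.
Step 5: Check 19 ≤ 62.5000? Yes ✓.

K = 10/4, Plünnecke-Ruzsa bound K³|A| ≈ 62.5000, |3A| = 19, inequality holds.


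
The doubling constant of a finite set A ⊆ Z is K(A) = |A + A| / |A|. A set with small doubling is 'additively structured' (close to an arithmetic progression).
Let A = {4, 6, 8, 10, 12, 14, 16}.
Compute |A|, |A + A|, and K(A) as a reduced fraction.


|A| = 7.
Compute A + A by enumerating all 49 pairs.
A + A = {8, 10, 12, 14, 16, 18, 20, 22, 24, 26, 28, 30, 32}, so |A + A| = 13.
K = |A + A| / |A| = 13/7 (already in lowest terms) ≈ 1.8571.
Reference: AP of size 7 gives K = 13/7 ≈ 1.8571; a fully generic set of size 7 gives K ≈ 4.0000.

|A| = 7, |A + A| = 13, K = 13/7.


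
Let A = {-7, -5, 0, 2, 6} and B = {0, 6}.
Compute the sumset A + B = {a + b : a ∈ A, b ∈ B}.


A + B = {a + b : a ∈ A, b ∈ B}.
Enumerate all |A|·|B| = 5·2 = 10 pairs (a, b) and collect distinct sums.
a = -7: -7+0=-7, -7+6=-1
a = -5: -5+0=-5, -5+6=1
a = 0: 0+0=0, 0+6=6
a = 2: 2+0=2, 2+6=8
a = 6: 6+0=6, 6+6=12
Collecting distinct sums: A + B = {-7, -5, -1, 0, 1, 2, 6, 8, 12}
|A + B| = 9

A + B = {-7, -5, -1, 0, 1, 2, 6, 8, 12}


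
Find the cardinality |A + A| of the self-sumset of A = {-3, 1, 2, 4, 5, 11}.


A + A = {a + a' : a, a' ∈ A}; |A| = 6.
General bounds: 2|A| - 1 ≤ |A + A| ≤ |A|(|A|+1)/2, i.e. 11 ≤ |A + A| ≤ 21.
Lower bound 2|A|-1 is attained iff A is an arithmetic progression.
Enumerate sums a + a' for a ≤ a' (symmetric, so this suffices):
a = -3: -3+-3=-6, -3+1=-2, -3+2=-1, -3+4=1, -3+5=2, -3+11=8
a = 1: 1+1=2, 1+2=3, 1+4=5, 1+5=6, 1+11=12
a = 2: 2+2=4, 2+4=6, 2+5=7, 2+11=13
a = 4: 4+4=8, 4+5=9, 4+11=15
a = 5: 5+5=10, 5+11=16
a = 11: 11+11=22
Distinct sums: {-6, -2, -1, 1, 2, 3, 4, 5, 6, 7, 8, 9, 10, 12, 13, 15, 16, 22}
|A + A| = 18

|A + A| = 18


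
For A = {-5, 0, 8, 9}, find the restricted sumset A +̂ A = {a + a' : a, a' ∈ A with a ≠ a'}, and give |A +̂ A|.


Restricted sumset: A +̂ A = {a + a' : a ∈ A, a' ∈ A, a ≠ a'}.
Equivalently, take A + A and drop any sum 2a that is achievable ONLY as a + a for a ∈ A (i.e. sums representable only with equal summands).
Enumerate pairs (a, a') with a < a' (symmetric, so each unordered pair gives one sum; this covers all a ≠ a'):
  -5 + 0 = -5
  -5 + 8 = 3
  -5 + 9 = 4
  0 + 8 = 8
  0 + 9 = 9
  8 + 9 = 17
Collected distinct sums: {-5, 3, 4, 8, 9, 17}
|A +̂ A| = 6
(Reference bound: |A +̂ A| ≥ 2|A| - 3 for |A| ≥ 2, with |A| = 4 giving ≥ 5.)

|A +̂ A| = 6


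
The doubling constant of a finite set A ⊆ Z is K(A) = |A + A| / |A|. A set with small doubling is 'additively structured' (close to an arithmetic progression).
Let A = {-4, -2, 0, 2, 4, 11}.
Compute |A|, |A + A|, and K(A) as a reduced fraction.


|A| = 6.
Compute A + A by enumerating all 36 pairs.
A + A = {-8, -6, -4, -2, 0, 2, 4, 6, 7, 8, 9, 11, 13, 15, 22}, so |A + A| = 15.
K = |A + A| / |A| = 15/6 = 5/2 ≈ 2.5000.
Reference: AP of size 6 gives K = 11/6 ≈ 1.8333; a fully generic set of size 6 gives K ≈ 3.5000.

|A| = 6, |A + A| = 15, K = 15/6 = 5/2.


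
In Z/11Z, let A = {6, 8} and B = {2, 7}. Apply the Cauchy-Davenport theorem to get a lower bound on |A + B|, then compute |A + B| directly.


Cauchy-Davenport: |A + B| ≥ min(p, |A| + |B| - 1) for A, B nonempty in Z/pZ.
|A| = 2, |B| = 2, p = 11.
CD lower bound = min(11, 2 + 2 - 1) = min(11, 3) = 3.
Compute A + B mod 11 directly:
a = 6: 6+2=8, 6+7=2
a = 8: 8+2=10, 8+7=4
A + B = {2, 4, 8, 10}, so |A + B| = 4.
Verify: 4 ≥ 3? Yes ✓.

CD lower bound = 3, actual |A + B| = 4.


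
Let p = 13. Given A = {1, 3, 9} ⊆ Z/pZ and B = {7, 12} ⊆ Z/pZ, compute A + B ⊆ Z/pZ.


Work in Z/13Z: reduce every sum a + b modulo 13.
Enumerate all 6 pairs:
a = 1: 1+7=8, 1+12=0
a = 3: 3+7=10, 3+12=2
a = 9: 9+7=3, 9+12=8
Distinct residues collected: {0, 2, 3, 8, 10}
|A + B| = 5 (out of 13 total residues).

A + B = {0, 2, 3, 8, 10}


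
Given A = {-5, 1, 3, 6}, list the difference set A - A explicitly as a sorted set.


A - A = {a - a' : a, a' ∈ A}.
Compute a - a' for each ordered pair (a, a'):
a = -5: -5--5=0, -5-1=-6, -5-3=-8, -5-6=-11
a = 1: 1--5=6, 1-1=0, 1-3=-2, 1-6=-5
a = 3: 3--5=8, 3-1=2, 3-3=0, 3-6=-3
a = 6: 6--5=11, 6-1=5, 6-3=3, 6-6=0
Collecting distinct values (and noting 0 appears from a-a):
A - A = {-11, -8, -6, -5, -3, -2, 0, 2, 3, 5, 6, 8, 11}
|A - A| = 13

A - A = {-11, -8, -6, -5, -3, -2, 0, 2, 3, 5, 6, 8, 11}


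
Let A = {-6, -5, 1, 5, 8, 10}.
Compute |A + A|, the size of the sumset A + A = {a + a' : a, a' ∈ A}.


A + A = {a + a' : a, a' ∈ A}; |A| = 6.
General bounds: 2|A| - 1 ≤ |A + A| ≤ |A|(|A|+1)/2, i.e. 11 ≤ |A + A| ≤ 21.
Lower bound 2|A|-1 is attained iff A is an arithmetic progression.
Enumerate sums a + a' for a ≤ a' (symmetric, so this suffices):
a = -6: -6+-6=-12, -6+-5=-11, -6+1=-5, -6+5=-1, -6+8=2, -6+10=4
a = -5: -5+-5=-10, -5+1=-4, -5+5=0, -5+8=3, -5+10=5
a = 1: 1+1=2, 1+5=6, 1+8=9, 1+10=11
a = 5: 5+5=10, 5+8=13, 5+10=15
a = 8: 8+8=16, 8+10=18
a = 10: 10+10=20
Distinct sums: {-12, -11, -10, -5, -4, -1, 0, 2, 3, 4, 5, 6, 9, 10, 11, 13, 15, 16, 18, 20}
|A + A| = 20

|A + A| = 20


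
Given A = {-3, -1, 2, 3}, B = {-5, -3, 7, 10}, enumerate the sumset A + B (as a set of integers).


A + B = {a + b : a ∈ A, b ∈ B}.
Enumerate all |A|·|B| = 4·4 = 16 pairs (a, b) and collect distinct sums.
a = -3: -3+-5=-8, -3+-3=-6, -3+7=4, -3+10=7
a = -1: -1+-5=-6, -1+-3=-4, -1+7=6, -1+10=9
a = 2: 2+-5=-3, 2+-3=-1, 2+7=9, 2+10=12
a = 3: 3+-5=-2, 3+-3=0, 3+7=10, 3+10=13
Collecting distinct sums: A + B = {-8, -6, -4, -3, -2, -1, 0, 4, 6, 7, 9, 10, 12, 13}
|A + B| = 14

A + B = {-8, -6, -4, -3, -2, -1, 0, 4, 6, 7, 9, 10, 12, 13}


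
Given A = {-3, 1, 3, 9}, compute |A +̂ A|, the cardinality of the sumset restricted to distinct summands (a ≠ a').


Restricted sumset: A +̂ A = {a + a' : a ∈ A, a' ∈ A, a ≠ a'}.
Equivalently, take A + A and drop any sum 2a that is achievable ONLY as a + a for a ∈ A (i.e. sums representable only with equal summands).
Enumerate pairs (a, a') with a < a' (symmetric, so each unordered pair gives one sum; this covers all a ≠ a'):
  -3 + 1 = -2
  -3 + 3 = 0
  -3 + 9 = 6
  1 + 3 = 4
  1 + 9 = 10
  3 + 9 = 12
Collected distinct sums: {-2, 0, 4, 6, 10, 12}
|A +̂ A| = 6
(Reference bound: |A +̂ A| ≥ 2|A| - 3 for |A| ≥ 2, with |A| = 4 giving ≥ 5.)

|A +̂ A| = 6


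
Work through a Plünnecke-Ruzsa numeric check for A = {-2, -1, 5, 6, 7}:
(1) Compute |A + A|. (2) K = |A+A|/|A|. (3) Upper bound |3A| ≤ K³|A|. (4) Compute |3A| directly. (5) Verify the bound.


|A| = 5.
Step 1: Compute A + A by enumerating all 25 pairs.
A + A = {-4, -3, -2, 3, 4, 5, 6, 10, 11, 12, 13, 14}, so |A + A| = 12.
Step 2: Doubling constant K = |A + A|/|A| = 12/5 = 12/5 ≈ 2.4000.
Step 3: Plünnecke-Ruzsa gives |3A| ≤ K³·|A| = (2.4000)³ · 5 ≈ 69.1200.
Step 4: Compute 3A = A + A + A directly by enumerating all triples (a,b,c) ∈ A³; |3A| = 22.
Step 5: Check 22 ≤ 69.1200? Yes ✓.

K = 12/5, Plünnecke-Ruzsa bound K³|A| ≈ 69.1200, |3A| = 22, inequality holds.
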